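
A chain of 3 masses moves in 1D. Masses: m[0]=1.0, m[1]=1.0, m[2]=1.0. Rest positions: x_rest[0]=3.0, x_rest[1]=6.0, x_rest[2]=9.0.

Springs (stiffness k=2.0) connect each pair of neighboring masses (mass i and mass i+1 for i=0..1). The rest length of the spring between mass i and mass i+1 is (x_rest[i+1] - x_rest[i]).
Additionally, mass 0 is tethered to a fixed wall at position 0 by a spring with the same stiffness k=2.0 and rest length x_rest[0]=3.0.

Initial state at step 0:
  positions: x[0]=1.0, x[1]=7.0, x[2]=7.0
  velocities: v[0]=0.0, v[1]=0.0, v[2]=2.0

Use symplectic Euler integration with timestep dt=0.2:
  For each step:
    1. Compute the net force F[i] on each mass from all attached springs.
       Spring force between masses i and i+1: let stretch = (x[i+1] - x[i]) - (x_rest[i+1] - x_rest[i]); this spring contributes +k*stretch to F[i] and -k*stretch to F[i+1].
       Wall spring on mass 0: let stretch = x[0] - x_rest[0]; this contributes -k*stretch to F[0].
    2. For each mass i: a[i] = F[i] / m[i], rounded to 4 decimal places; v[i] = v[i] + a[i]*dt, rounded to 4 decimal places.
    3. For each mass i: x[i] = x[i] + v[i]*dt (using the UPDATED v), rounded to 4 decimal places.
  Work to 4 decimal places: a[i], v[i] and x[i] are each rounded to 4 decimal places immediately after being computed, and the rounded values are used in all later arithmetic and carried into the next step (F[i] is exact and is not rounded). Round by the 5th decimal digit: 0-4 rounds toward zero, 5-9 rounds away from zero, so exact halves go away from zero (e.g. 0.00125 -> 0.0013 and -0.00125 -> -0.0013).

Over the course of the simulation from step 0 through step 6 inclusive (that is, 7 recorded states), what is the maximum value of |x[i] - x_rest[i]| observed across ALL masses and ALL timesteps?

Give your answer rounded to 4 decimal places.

Step 0: x=[1.0000 7.0000 7.0000] v=[0.0000 0.0000 2.0000]
Step 1: x=[1.4000 6.5200 7.6400] v=[2.0000 -2.4000 3.2000]
Step 2: x=[2.0976 5.7200 8.4304] v=[3.4880 -4.0000 3.9520]
Step 3: x=[2.9172 4.8470 9.2440] v=[4.0979 -4.3648 4.0678]
Step 4: x=[3.6578 4.1714 9.9458] v=[3.7029 -3.3779 3.5090]
Step 5: x=[4.1468 3.9167 10.4256] v=[2.4452 -1.2736 2.3992]
Step 6: x=[4.2857 4.2011 10.6247] v=[0.6944 1.4220 0.9956]
Max displacement = 2.0833

Answer: 2.0833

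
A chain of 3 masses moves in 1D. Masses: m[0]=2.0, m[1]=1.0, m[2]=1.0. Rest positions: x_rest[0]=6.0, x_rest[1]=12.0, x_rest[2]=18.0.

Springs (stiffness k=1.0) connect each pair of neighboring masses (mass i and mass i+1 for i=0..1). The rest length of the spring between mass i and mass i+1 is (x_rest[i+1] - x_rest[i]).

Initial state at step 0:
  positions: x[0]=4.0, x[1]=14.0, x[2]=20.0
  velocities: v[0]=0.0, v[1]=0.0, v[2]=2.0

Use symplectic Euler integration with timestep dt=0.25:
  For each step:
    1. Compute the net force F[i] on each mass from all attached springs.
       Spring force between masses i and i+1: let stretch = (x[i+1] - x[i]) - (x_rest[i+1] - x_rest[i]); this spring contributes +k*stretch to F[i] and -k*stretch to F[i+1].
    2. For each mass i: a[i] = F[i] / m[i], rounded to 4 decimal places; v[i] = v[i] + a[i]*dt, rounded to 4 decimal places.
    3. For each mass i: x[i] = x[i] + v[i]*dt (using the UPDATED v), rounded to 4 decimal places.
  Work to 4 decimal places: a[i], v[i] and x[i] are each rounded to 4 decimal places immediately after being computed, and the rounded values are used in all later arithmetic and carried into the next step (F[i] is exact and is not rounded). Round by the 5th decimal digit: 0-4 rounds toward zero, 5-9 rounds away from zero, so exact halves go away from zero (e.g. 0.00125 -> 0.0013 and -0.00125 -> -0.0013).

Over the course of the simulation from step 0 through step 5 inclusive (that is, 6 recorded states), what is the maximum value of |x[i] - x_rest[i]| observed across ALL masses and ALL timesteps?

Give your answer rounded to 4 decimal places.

Step 0: x=[4.0000 14.0000 20.0000] v=[0.0000 0.0000 2.0000]
Step 1: x=[4.1250 13.7500 20.5000] v=[0.5000 -1.0000 2.0000]
Step 2: x=[4.3633 13.3203 20.9531] v=[0.9531 -1.7188 1.8125]
Step 3: x=[4.6940 12.8078 21.3042] v=[1.3227 -2.0499 1.4043]
Step 4: x=[5.0907 12.3192 21.4993] v=[1.5869 -1.9543 0.7802]
Step 5: x=[5.5258 11.9526 21.4956] v=[1.7405 -1.4664 -0.0148]
Max displacement = 3.4993

Answer: 3.4993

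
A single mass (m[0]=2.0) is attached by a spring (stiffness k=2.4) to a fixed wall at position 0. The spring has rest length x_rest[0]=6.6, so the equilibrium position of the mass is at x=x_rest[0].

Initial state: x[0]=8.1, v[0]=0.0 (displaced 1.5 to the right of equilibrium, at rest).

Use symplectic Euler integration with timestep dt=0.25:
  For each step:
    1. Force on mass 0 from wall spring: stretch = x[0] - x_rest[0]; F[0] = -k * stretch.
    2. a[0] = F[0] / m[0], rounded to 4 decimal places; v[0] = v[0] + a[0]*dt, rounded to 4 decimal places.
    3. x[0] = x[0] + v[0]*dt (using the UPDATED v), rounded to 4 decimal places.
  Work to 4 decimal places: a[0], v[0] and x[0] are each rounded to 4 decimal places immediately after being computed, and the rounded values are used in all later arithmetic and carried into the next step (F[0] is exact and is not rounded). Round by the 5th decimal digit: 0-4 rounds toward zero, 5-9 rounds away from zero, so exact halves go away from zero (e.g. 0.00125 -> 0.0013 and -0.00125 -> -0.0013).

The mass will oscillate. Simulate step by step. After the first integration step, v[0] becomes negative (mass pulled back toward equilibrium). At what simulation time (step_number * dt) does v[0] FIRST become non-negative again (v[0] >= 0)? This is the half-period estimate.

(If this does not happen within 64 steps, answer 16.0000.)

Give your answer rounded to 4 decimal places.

Step 0: x=[8.1000] v=[0.0000]
Step 1: x=[7.9875] v=[-0.4500]
Step 2: x=[7.7709] v=[-0.8663]
Step 3: x=[7.4665] v=[-1.2176]
Step 4: x=[7.0971] v=[-1.4776]
Step 5: x=[6.6904] v=[-1.6267]
Step 6: x=[6.2770] v=[-1.6538]
Step 7: x=[5.8878] v=[-1.5569]
Step 8: x=[5.5520] v=[-1.3433]
Step 9: x=[5.2948] v=[-1.0289]
Step 10: x=[5.1355] v=[-0.6374]
Step 11: x=[5.0860] v=[-0.1981]
Step 12: x=[5.1500] v=[0.2561]
First v>=0 after going negative at step 12, time=3.0000

Answer: 3.0000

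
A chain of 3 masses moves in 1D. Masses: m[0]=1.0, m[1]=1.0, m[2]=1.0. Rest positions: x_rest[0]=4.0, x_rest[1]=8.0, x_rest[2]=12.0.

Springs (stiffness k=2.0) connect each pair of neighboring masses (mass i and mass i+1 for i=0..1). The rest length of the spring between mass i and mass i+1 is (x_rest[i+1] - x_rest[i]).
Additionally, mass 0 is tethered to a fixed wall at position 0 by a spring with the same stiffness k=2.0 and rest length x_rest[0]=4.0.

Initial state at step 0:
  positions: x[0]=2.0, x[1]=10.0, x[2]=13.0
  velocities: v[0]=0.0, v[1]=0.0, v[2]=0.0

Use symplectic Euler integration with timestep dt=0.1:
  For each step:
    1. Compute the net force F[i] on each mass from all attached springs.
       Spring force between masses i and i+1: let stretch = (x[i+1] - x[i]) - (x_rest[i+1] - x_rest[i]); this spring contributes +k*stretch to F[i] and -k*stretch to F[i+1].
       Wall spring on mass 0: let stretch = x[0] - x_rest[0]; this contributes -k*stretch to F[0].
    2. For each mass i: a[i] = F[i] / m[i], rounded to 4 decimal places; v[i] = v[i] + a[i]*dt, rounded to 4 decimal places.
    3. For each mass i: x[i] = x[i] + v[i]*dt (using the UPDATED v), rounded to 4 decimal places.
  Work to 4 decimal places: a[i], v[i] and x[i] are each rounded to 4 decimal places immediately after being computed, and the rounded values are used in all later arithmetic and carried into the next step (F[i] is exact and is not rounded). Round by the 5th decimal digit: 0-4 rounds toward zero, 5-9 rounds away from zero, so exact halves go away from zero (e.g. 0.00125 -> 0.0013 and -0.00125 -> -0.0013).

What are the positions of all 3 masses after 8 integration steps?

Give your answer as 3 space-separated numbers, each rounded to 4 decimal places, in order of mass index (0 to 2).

Answer: 5.0683 7.6317 13.2950

Derivation:
Step 0: x=[2.0000 10.0000 13.0000] v=[0.0000 0.0000 0.0000]
Step 1: x=[2.1200 9.9000 13.0200] v=[1.2000 -1.0000 0.2000]
Step 2: x=[2.3532 9.7068 13.0576] v=[2.3320 -1.9320 0.3760]
Step 3: x=[2.6864 9.4335 13.1082] v=[3.3321 -2.7326 0.5058]
Step 4: x=[3.1008 9.0988 13.1653] v=[4.1442 -3.3471 0.5709]
Step 5: x=[3.5732 8.7255 13.2211] v=[4.7236 -3.7334 0.5576]
Step 6: x=[4.0771 8.3390 13.2670] v=[5.0394 -3.8647 0.4585]
Step 7: x=[4.5847 7.9659 13.2943] v=[5.0764 -3.7315 0.2729]
Step 8: x=[5.0683 7.6317 13.2950] v=[4.8357 -3.3421 0.0072]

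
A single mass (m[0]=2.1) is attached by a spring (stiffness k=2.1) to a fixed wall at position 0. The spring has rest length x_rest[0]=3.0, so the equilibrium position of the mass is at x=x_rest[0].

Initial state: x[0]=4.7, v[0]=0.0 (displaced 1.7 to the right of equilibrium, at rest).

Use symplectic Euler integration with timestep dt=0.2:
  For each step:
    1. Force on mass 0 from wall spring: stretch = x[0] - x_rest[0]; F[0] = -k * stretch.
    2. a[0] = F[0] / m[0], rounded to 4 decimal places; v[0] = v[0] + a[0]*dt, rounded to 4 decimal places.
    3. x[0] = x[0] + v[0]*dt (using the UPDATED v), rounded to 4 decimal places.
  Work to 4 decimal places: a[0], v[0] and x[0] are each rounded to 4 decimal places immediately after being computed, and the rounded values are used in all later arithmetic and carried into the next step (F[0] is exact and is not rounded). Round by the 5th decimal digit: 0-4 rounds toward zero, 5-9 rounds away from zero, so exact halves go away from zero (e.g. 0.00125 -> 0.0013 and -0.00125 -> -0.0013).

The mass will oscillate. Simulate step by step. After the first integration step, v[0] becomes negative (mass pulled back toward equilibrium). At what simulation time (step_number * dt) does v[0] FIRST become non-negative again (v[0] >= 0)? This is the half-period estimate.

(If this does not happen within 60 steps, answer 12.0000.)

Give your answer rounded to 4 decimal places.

Step 0: x=[4.7000] v=[0.0000]
Step 1: x=[4.6320] v=[-0.3400]
Step 2: x=[4.4987] v=[-0.6664]
Step 3: x=[4.3055] v=[-0.9661]
Step 4: x=[4.0601] v=[-1.2272]
Step 5: x=[3.7723] v=[-1.4392]
Step 6: x=[3.4536] v=[-1.5937]
Step 7: x=[3.1167] v=[-1.6844]
Step 8: x=[2.7752] v=[-1.7077]
Step 9: x=[2.4427] v=[-1.6627]
Step 10: x=[2.1325] v=[-1.5512]
Step 11: x=[1.8570] v=[-1.3777]
Step 12: x=[1.6272] v=[-1.1491]
Step 13: x=[1.4523] v=[-0.8745]
Step 14: x=[1.3393] v=[-0.5650]
Step 15: x=[1.2927] v=[-0.2329]
Step 16: x=[1.3144] v=[0.1086]
First v>=0 after going negative at step 16, time=3.2000

Answer: 3.2000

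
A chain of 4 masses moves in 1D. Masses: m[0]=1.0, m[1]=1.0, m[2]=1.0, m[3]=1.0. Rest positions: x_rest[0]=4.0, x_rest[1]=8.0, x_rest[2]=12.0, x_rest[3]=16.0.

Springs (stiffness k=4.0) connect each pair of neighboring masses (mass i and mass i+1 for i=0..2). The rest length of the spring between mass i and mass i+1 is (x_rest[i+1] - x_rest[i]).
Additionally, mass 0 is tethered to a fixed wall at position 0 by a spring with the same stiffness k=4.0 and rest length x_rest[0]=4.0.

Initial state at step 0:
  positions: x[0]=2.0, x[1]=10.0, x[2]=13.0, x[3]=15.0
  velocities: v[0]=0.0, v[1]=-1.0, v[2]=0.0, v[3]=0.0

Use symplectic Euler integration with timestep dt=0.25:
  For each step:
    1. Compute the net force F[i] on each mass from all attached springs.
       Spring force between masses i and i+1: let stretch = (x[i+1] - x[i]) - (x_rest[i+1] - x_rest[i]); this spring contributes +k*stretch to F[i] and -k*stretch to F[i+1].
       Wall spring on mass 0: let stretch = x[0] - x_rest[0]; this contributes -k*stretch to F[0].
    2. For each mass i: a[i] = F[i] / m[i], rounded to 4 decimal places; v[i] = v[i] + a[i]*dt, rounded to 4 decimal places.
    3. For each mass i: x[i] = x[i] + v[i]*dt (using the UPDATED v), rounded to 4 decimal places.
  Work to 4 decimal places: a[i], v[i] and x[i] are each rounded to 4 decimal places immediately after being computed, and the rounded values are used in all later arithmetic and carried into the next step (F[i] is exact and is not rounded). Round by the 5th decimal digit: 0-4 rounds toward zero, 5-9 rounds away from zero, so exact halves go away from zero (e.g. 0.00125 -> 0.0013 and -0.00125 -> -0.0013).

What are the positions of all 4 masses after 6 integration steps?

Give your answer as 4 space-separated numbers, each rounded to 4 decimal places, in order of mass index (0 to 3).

Step 0: x=[2.0000 10.0000 13.0000 15.0000] v=[0.0000 -1.0000 0.0000 0.0000]
Step 1: x=[3.5000 8.5000 12.7500 15.5000] v=[6.0000 -6.0000 -1.0000 2.0000]
Step 2: x=[5.3750 6.8125 12.1250 16.3125] v=[7.5000 -6.7500 -2.5000 3.2500]
Step 3: x=[6.2656 6.0938 11.2188 17.0781] v=[3.5625 -2.8750 -3.6250 3.0625]
Step 4: x=[5.5469 6.6993 10.4961 17.3789] v=[-2.8749 2.4218 -2.8907 1.2032]
Step 5: x=[3.7296 7.9659 10.5449 16.9590] v=[-7.2694 5.0662 0.1953 -1.6796]
Step 6: x=[2.0389 8.8181 11.5525 15.9356] v=[-6.7627 3.4089 4.0304 -4.0937]

Answer: 2.0389 8.8181 11.5525 15.9356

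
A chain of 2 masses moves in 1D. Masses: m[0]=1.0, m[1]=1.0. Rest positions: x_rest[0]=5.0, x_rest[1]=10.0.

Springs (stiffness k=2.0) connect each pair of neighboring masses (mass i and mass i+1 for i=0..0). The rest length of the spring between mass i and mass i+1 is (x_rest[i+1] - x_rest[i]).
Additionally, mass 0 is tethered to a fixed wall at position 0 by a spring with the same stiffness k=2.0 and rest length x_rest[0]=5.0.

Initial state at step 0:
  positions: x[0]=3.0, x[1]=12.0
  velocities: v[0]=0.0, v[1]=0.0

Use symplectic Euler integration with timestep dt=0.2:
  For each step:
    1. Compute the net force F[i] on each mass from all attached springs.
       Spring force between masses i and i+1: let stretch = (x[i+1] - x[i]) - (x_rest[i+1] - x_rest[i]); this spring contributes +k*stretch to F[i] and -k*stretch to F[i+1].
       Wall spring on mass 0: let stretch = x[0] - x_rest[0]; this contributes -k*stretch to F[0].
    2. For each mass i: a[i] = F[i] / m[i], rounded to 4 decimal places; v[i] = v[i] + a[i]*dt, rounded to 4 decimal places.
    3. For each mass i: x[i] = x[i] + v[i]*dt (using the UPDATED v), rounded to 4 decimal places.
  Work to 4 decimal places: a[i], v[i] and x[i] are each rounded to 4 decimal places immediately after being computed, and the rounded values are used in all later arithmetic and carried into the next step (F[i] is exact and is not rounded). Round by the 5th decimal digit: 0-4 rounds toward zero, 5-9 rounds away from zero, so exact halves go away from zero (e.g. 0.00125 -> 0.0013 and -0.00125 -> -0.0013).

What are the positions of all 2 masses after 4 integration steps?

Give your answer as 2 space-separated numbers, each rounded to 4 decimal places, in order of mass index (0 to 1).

Answer: 6.4100 9.6696

Derivation:
Step 0: x=[3.0000 12.0000] v=[0.0000 0.0000]
Step 1: x=[3.4800 11.6800] v=[2.4000 -1.6000]
Step 2: x=[4.3376 11.1040] v=[4.2880 -2.8800]
Step 3: x=[5.3895 10.3867] v=[5.2595 -3.5866]
Step 4: x=[6.4100 9.6696] v=[5.1026 -3.5855]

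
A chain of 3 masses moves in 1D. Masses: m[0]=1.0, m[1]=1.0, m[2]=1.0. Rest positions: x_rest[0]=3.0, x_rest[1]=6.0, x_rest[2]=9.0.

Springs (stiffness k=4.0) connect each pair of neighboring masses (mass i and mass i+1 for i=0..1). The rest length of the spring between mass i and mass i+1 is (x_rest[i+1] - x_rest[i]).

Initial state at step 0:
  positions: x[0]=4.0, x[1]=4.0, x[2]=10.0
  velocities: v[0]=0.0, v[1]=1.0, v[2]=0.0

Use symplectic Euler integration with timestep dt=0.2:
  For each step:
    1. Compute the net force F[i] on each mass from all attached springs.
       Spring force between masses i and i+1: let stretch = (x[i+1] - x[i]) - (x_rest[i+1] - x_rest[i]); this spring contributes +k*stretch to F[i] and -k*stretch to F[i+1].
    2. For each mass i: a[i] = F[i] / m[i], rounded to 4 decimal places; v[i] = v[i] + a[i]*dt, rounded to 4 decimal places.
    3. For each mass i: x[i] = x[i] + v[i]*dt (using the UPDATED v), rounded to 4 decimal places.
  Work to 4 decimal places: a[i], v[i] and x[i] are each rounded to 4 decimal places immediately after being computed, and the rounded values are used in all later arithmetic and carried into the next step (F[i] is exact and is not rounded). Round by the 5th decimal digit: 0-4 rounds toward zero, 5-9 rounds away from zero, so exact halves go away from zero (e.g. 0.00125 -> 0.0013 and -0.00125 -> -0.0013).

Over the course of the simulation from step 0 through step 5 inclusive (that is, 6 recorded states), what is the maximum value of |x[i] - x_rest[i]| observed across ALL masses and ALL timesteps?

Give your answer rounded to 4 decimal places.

Step 0: x=[4.0000 4.0000 10.0000] v=[0.0000 1.0000 0.0000]
Step 1: x=[3.5200 5.1600 9.5200] v=[-2.4000 5.8000 -2.4000]
Step 2: x=[2.8224 6.7552 8.8224] v=[-3.4880 7.9760 -3.4880]
Step 3: x=[2.2740 8.0519 8.2740] v=[-2.7418 6.4835 -2.7418]
Step 4: x=[2.1701 8.4597 8.1701] v=[-0.5195 2.0389 -0.5195]
Step 5: x=[2.5925 7.8148 8.5925] v=[2.1122 -3.2245 2.1122]
Max displacement = 2.4597

Answer: 2.4597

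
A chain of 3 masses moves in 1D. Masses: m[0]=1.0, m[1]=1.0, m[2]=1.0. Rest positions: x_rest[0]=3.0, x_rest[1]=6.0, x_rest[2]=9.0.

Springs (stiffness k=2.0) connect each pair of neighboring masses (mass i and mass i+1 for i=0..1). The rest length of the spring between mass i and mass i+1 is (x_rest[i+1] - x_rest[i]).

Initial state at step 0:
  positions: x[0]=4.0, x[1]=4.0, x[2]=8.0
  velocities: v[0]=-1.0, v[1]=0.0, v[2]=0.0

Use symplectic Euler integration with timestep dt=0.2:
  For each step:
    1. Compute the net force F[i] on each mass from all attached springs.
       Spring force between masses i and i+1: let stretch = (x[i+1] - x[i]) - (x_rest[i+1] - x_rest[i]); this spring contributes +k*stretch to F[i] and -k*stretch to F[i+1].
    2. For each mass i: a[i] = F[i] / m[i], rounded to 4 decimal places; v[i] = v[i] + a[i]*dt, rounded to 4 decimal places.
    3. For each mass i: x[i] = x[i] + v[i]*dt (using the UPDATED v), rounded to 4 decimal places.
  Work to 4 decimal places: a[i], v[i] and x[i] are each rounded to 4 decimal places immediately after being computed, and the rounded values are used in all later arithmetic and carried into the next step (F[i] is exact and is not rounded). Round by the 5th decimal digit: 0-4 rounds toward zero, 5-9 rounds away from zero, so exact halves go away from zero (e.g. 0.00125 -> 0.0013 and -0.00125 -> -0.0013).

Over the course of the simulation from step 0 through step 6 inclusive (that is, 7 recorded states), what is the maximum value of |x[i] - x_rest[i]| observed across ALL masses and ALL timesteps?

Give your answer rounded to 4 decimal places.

Answer: 2.3915

Derivation:
Step 0: x=[4.0000 4.0000 8.0000] v=[-1.0000 0.0000 0.0000]
Step 1: x=[3.5600 4.3200 7.9200] v=[-2.2000 1.6000 -0.4000]
Step 2: x=[2.9408 4.8672 7.7920] v=[-3.0960 2.7360 -0.6400]
Step 3: x=[2.2357 5.4943 7.6700] v=[-3.5254 3.1354 -0.6099]
Step 4: x=[1.5513 6.0347 7.6140] v=[-3.4220 2.7022 -0.2802]
Step 5: x=[0.9856 6.3428 7.6716] v=[-2.8286 1.5406 0.2881]
Step 6: x=[0.6085 6.3286 7.8629] v=[-1.8857 -0.0708 0.9566]
Max displacement = 2.3915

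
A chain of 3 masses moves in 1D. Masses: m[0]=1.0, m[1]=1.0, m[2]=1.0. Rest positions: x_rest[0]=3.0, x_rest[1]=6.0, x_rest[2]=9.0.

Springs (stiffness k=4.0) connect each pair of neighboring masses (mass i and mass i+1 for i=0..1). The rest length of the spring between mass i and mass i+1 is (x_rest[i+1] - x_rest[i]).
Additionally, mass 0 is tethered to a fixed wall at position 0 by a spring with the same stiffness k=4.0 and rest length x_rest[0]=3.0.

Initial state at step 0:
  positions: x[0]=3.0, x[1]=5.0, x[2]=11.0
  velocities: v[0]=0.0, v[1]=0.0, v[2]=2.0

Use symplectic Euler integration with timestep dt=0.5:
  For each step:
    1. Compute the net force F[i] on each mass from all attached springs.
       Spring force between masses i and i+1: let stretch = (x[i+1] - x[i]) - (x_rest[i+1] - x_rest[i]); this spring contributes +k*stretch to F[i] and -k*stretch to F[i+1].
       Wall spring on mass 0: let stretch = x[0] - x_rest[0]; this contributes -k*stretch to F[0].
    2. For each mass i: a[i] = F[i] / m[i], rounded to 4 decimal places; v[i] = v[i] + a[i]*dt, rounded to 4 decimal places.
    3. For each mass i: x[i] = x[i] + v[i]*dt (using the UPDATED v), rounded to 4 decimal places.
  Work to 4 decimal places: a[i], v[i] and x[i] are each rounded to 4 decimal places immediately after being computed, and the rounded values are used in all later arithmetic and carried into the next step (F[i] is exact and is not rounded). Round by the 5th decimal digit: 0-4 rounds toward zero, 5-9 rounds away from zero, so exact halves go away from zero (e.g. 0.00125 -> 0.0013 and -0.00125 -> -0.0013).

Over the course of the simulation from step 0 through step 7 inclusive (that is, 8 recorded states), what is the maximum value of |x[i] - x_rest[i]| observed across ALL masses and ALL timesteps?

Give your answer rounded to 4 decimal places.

Step 0: x=[3.0000 5.0000 11.0000] v=[0.0000 0.0000 2.0000]
Step 1: x=[2.0000 9.0000 9.0000] v=[-2.0000 8.0000 -4.0000]
Step 2: x=[6.0000 6.0000 10.0000] v=[8.0000 -6.0000 2.0000]
Step 3: x=[4.0000 7.0000 10.0000] v=[-4.0000 2.0000 0.0000]
Step 4: x=[1.0000 8.0000 10.0000] v=[-6.0000 2.0000 0.0000]
Step 5: x=[4.0000 4.0000 11.0000] v=[6.0000 -8.0000 2.0000]
Step 6: x=[3.0000 7.0000 8.0000] v=[-2.0000 6.0000 -6.0000]
Step 7: x=[3.0000 7.0000 7.0000] v=[0.0000 0.0000 -2.0000]
Max displacement = 3.0000

Answer: 3.0000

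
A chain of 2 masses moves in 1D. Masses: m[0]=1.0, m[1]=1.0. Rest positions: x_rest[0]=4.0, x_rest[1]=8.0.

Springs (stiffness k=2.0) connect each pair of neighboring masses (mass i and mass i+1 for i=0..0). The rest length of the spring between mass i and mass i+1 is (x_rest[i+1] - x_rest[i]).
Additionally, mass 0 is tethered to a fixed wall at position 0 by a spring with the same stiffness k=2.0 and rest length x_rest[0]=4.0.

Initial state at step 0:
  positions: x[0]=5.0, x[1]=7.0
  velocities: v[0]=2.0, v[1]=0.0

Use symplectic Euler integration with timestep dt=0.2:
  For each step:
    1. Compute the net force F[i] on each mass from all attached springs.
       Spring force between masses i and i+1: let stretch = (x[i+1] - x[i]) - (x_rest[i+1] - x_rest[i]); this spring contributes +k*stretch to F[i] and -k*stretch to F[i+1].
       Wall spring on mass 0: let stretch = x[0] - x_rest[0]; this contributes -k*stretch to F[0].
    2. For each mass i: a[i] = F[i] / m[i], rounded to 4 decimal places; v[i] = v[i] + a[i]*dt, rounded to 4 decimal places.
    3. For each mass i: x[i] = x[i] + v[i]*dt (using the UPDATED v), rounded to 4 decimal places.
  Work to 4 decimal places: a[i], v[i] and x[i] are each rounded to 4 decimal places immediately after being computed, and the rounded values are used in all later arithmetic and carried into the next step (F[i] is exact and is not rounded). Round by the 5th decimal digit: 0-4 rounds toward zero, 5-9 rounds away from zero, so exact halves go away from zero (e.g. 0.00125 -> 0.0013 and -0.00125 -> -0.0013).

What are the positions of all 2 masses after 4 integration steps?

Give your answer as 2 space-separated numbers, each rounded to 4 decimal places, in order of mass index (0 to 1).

Step 0: x=[5.0000 7.0000] v=[2.0000 0.0000]
Step 1: x=[5.1600 7.1600] v=[0.8000 0.8000]
Step 2: x=[5.0672 7.4800] v=[-0.4640 1.6000]
Step 3: x=[4.7620 7.9270] v=[-1.5258 2.2349]
Step 4: x=[4.3291 8.4408] v=[-2.1646 2.5689]

Answer: 4.3291 8.4408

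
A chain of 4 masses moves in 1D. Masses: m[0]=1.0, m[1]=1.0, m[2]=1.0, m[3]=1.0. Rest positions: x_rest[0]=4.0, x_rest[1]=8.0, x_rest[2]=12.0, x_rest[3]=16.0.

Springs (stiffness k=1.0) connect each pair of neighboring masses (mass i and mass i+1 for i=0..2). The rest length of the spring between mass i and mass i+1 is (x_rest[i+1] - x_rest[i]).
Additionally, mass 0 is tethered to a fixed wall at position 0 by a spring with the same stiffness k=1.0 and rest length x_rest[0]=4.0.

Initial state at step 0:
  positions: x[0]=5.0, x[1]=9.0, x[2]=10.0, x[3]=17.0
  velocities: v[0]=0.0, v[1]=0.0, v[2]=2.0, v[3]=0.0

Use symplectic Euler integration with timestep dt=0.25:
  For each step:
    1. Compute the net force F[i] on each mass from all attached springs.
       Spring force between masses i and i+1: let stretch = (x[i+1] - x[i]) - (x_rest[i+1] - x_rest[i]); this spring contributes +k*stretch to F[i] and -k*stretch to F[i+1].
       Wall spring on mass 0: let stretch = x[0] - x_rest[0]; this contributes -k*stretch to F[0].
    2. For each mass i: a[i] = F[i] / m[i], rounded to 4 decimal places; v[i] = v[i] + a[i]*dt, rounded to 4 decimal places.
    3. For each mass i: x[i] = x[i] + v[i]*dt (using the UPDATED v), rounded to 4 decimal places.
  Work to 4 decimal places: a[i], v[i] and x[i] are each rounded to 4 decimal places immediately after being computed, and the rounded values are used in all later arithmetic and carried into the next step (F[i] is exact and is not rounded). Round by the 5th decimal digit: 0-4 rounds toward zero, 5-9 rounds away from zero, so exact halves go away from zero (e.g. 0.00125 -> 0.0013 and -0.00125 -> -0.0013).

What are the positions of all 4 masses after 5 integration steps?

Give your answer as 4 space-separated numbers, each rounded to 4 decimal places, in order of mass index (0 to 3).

Step 0: x=[5.0000 9.0000 10.0000 17.0000] v=[0.0000 0.0000 2.0000 0.0000]
Step 1: x=[4.9375 8.8125 10.8750 16.8125] v=[-0.2500 -0.7500 3.5000 -0.7500]
Step 2: x=[4.8086 8.5117 11.9922 16.5039] v=[-0.5156 -1.2031 4.4688 -1.2344]
Step 3: x=[4.6106 8.1970 13.1739 16.1633] v=[-0.7920 -1.2588 4.7266 -1.3623]
Step 4: x=[4.3486 7.9692 14.2313 15.8859] v=[-1.0481 -0.9112 4.2297 -1.1097]
Step 5: x=[4.0411 7.9065 15.0008 15.7551] v=[-1.2301 -0.2508 3.0778 -0.5234]

Answer: 4.0411 7.9065 15.0008 15.7551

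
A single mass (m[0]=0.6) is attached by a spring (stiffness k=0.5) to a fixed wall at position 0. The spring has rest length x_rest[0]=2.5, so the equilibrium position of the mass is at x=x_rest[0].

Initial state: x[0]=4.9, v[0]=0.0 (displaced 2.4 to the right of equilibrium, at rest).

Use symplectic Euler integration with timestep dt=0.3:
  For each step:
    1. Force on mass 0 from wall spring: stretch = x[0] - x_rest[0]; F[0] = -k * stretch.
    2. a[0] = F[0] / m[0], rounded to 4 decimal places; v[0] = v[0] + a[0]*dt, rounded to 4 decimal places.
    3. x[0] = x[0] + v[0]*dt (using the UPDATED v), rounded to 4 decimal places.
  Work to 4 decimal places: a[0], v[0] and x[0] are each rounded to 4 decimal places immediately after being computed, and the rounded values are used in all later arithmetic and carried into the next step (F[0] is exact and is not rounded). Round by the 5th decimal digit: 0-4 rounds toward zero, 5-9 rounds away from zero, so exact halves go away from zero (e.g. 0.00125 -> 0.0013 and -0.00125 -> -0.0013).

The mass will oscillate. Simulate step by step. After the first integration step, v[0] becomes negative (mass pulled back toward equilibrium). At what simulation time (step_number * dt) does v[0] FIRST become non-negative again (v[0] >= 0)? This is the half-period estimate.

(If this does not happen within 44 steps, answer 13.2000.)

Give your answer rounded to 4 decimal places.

Step 0: x=[4.9000] v=[0.0000]
Step 1: x=[4.7200] v=[-0.6000]
Step 2: x=[4.3735] v=[-1.1550]
Step 3: x=[3.8865] v=[-1.6234]
Step 4: x=[3.2955] v=[-1.9700]
Step 5: x=[2.6448] v=[-2.1689]
Step 6: x=[1.9833] v=[-2.2051]
Step 7: x=[1.3605] v=[-2.0759]
Step 8: x=[0.8232] v=[-1.7910]
Step 9: x=[0.4117] v=[-1.3718]
Step 10: x=[0.1568] v=[-0.8497]
Step 11: x=[0.0776] v=[-0.2639]
Step 12: x=[0.1801] v=[0.3417]
First v>=0 after going negative at step 12, time=3.6000

Answer: 3.6000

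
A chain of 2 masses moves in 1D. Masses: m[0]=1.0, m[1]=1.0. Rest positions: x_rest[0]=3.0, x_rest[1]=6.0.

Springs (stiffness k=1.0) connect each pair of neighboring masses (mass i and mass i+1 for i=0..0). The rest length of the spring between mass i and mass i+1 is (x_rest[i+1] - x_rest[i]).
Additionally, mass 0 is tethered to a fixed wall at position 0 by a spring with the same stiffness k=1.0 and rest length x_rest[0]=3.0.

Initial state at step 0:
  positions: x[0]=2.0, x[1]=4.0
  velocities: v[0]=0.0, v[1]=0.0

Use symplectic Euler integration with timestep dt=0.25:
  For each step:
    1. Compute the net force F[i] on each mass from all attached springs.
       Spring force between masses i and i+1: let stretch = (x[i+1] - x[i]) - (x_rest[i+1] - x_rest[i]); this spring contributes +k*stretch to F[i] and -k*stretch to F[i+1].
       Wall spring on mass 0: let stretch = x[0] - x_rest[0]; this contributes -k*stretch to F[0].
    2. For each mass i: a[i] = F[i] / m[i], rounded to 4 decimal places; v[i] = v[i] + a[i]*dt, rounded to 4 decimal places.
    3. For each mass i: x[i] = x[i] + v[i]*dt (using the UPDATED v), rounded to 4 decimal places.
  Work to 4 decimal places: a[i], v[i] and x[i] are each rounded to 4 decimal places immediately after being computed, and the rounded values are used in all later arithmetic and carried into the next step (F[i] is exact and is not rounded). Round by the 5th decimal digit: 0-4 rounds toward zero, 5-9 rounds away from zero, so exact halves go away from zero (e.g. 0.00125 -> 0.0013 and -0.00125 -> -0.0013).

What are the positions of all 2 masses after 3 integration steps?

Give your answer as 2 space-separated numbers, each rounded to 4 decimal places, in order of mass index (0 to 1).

Step 0: x=[2.0000 4.0000] v=[0.0000 0.0000]
Step 1: x=[2.0000 4.0625] v=[0.0000 0.2500]
Step 2: x=[2.0039 4.1836] v=[0.0156 0.4844]
Step 3: x=[2.0188 4.3560] v=[0.0596 0.6895]

Answer: 2.0188 4.3560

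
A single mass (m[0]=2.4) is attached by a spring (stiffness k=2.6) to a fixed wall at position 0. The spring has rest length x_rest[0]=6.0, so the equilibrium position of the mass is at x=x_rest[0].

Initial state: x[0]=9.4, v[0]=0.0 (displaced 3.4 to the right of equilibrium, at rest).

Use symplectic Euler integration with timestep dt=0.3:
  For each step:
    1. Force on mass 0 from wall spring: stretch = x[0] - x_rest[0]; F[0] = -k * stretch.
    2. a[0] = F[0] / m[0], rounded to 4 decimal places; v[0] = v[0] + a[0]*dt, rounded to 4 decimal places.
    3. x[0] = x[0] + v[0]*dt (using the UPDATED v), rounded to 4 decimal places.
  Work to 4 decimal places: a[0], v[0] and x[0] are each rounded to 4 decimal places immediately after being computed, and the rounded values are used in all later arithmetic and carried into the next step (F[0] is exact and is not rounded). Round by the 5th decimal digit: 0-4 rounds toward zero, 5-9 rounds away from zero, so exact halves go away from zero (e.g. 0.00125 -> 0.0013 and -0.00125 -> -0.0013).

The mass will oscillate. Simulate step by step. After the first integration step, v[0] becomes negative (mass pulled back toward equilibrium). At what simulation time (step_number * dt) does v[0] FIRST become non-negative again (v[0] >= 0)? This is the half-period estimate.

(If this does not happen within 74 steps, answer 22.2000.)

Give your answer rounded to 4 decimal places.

Answer: 3.3000

Derivation:
Step 0: x=[9.4000] v=[0.0000]
Step 1: x=[9.0685] v=[-1.1050]
Step 2: x=[8.4378] v=[-2.1023]
Step 3: x=[7.5694] v=[-2.8946]
Step 4: x=[6.5480] v=[-3.4047]
Step 5: x=[5.4732] v=[-3.5828]
Step 6: x=[4.4497] v=[-3.4116]
Step 7: x=[3.5774] v=[-2.9078]
Step 8: x=[2.9413] v=[-2.1205]
Step 9: x=[2.6034] v=[-1.1264]
Step 10: x=[2.5967] v=[-0.0225]
Step 11: x=[2.9218] v=[1.0836]
First v>=0 after going negative at step 11, time=3.3000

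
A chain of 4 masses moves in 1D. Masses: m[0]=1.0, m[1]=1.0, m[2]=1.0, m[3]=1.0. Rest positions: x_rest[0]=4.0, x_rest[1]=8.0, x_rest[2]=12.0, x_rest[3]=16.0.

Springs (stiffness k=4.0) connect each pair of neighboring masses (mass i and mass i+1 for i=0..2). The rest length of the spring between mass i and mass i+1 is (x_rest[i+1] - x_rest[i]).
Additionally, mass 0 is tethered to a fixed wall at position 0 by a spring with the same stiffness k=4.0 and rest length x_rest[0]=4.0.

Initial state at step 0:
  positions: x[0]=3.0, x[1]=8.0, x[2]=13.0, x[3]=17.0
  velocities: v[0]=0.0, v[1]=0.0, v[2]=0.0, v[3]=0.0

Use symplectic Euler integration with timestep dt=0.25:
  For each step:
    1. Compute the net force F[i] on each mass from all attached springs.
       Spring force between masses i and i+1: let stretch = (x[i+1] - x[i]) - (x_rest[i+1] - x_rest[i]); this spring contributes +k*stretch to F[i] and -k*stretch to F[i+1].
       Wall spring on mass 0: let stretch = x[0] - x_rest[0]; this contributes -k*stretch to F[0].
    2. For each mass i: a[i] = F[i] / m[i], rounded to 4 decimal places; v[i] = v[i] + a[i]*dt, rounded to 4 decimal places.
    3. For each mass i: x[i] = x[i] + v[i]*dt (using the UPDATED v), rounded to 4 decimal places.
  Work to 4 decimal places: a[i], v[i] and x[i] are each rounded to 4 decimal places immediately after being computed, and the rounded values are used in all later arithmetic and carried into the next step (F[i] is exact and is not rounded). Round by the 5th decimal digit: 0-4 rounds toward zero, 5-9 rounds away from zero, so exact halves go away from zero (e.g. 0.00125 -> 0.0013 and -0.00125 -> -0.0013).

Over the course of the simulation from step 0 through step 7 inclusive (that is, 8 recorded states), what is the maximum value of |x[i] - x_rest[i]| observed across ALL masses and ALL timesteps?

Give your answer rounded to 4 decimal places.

Step 0: x=[3.0000 8.0000 13.0000 17.0000] v=[0.0000 0.0000 0.0000 0.0000]
Step 1: x=[3.5000 8.0000 12.7500 17.0000] v=[2.0000 0.0000 -1.0000 0.0000]
Step 2: x=[4.2500 8.0625 12.3750 16.9375] v=[3.0000 0.2500 -1.5000 -0.2500]
Step 3: x=[4.8906 8.2500 12.0625 16.7344] v=[2.5625 0.7500 -1.2500 -0.8125]
Step 4: x=[5.1484 8.5508 11.9649 16.3633] v=[1.0313 1.2031 -0.3906 -1.4844]
Step 5: x=[4.9697 8.8545 12.1133 15.8926] v=[-0.7147 1.2148 0.5937 -1.8828]
Step 6: x=[4.5198 9.0017 12.3919 15.4771] v=[-1.7996 0.5888 1.1142 -1.6621]
Step 7: x=[4.0604 8.8760 12.5942 15.2903] v=[-1.8375 -0.5029 0.8092 -0.7473]
Max displacement = 1.1484

Answer: 1.1484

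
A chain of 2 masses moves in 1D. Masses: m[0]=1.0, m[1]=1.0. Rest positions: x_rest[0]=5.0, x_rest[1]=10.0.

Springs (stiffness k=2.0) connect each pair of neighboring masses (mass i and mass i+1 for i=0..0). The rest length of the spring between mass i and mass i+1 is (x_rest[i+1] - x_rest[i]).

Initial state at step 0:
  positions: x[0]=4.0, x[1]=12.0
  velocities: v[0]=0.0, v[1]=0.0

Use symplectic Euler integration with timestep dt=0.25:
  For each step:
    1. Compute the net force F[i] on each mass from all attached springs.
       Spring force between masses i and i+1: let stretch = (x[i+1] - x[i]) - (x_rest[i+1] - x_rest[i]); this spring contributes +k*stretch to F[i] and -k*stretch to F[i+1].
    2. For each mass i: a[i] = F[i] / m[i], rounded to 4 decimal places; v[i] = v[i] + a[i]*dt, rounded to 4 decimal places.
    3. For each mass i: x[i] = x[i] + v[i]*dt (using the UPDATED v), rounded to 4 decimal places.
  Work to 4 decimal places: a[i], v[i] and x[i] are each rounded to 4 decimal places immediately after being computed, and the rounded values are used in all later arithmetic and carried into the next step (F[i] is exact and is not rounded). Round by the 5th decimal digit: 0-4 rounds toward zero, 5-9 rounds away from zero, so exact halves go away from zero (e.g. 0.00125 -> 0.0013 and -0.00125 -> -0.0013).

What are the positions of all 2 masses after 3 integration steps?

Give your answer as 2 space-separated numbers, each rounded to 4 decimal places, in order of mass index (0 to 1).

Step 0: x=[4.0000 12.0000] v=[0.0000 0.0000]
Step 1: x=[4.3750 11.6250] v=[1.5000 -1.5000]
Step 2: x=[5.0313 10.9688] v=[2.6250 -2.6250]
Step 3: x=[5.8048 10.1954] v=[3.0938 -3.0938]

Answer: 5.8048 10.1954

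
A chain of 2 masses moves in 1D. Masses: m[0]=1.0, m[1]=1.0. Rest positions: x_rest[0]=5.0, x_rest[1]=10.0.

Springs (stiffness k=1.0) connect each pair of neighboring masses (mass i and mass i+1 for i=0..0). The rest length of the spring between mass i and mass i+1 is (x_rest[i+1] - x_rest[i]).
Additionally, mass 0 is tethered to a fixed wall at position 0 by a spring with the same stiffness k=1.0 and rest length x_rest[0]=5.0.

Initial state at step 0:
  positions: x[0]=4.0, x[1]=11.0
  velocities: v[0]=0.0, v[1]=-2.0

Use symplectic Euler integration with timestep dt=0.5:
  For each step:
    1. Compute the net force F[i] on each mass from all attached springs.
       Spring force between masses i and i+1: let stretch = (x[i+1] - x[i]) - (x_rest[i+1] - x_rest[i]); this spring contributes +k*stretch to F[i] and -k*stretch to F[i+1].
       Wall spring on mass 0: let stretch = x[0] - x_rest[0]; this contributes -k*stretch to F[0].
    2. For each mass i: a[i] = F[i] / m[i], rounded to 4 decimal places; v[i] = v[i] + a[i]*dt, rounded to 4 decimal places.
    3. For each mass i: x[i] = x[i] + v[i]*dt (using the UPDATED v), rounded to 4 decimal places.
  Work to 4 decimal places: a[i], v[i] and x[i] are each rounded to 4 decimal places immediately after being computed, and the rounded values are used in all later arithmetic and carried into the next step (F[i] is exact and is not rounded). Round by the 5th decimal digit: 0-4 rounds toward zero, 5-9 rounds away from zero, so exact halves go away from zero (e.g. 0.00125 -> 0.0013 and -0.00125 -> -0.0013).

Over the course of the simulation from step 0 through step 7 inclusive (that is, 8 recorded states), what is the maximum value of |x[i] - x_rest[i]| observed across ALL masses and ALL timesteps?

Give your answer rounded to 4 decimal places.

Step 0: x=[4.0000 11.0000] v=[0.0000 -2.0000]
Step 1: x=[4.7500 9.5000] v=[1.5000 -3.0000]
Step 2: x=[5.5000 8.0625] v=[1.5000 -2.8750]
Step 3: x=[5.5157 7.2344] v=[0.0313 -1.6563]
Step 4: x=[4.5821 7.2266] v=[-1.8672 -0.0157]
Step 5: x=[3.1641 7.8077] v=[-2.8360 1.1621]
Step 6: x=[2.1160 8.4779] v=[-2.0963 1.3403]
Step 7: x=[2.1294 8.8076] v=[0.0267 0.6594]
Max displacement = 2.8840

Answer: 2.8840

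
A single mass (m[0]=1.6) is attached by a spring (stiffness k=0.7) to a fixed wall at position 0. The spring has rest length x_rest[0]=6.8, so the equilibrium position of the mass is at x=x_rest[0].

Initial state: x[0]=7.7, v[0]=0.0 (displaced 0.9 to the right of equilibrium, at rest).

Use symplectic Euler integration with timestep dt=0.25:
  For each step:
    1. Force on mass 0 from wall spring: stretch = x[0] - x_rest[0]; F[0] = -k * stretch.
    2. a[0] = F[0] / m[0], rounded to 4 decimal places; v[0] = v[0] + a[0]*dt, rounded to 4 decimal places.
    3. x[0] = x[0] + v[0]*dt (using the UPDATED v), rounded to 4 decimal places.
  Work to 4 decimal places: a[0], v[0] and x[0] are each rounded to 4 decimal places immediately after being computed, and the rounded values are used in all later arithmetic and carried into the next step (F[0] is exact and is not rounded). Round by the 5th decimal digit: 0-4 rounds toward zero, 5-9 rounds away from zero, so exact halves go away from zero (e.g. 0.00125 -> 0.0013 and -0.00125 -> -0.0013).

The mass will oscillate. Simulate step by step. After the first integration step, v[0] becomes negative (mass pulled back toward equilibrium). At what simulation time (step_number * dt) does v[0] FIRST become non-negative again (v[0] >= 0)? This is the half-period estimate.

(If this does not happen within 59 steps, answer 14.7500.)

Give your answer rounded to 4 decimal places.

Answer: 4.7500

Derivation:
Step 0: x=[7.7000] v=[0.0000]
Step 1: x=[7.6754] v=[-0.0985]
Step 2: x=[7.6268] v=[-0.1943]
Step 3: x=[7.5556] v=[-0.2847]
Step 4: x=[7.4638] v=[-0.3674]
Step 5: x=[7.3538] v=[-0.4400]
Step 6: x=[7.2287] v=[-0.5006]
Step 7: x=[7.0918] v=[-0.5475]
Step 8: x=[6.9470] v=[-0.5794]
Step 9: x=[6.7981] v=[-0.5955]
Step 10: x=[6.6493] v=[-0.5953]
Step 11: x=[6.5046] v=[-0.5788]
Step 12: x=[6.3680] v=[-0.5465]
Step 13: x=[6.2432] v=[-0.4993]
Step 14: x=[6.1336] v=[-0.4384]
Step 15: x=[6.0422] v=[-0.3655]
Step 16: x=[5.9716] v=[-0.2826]
Step 17: x=[5.9236] v=[-0.1920]
Step 18: x=[5.8996] v=[-0.0962]
Step 19: x=[5.9002] v=[0.0023]
First v>=0 after going negative at step 19, time=4.7500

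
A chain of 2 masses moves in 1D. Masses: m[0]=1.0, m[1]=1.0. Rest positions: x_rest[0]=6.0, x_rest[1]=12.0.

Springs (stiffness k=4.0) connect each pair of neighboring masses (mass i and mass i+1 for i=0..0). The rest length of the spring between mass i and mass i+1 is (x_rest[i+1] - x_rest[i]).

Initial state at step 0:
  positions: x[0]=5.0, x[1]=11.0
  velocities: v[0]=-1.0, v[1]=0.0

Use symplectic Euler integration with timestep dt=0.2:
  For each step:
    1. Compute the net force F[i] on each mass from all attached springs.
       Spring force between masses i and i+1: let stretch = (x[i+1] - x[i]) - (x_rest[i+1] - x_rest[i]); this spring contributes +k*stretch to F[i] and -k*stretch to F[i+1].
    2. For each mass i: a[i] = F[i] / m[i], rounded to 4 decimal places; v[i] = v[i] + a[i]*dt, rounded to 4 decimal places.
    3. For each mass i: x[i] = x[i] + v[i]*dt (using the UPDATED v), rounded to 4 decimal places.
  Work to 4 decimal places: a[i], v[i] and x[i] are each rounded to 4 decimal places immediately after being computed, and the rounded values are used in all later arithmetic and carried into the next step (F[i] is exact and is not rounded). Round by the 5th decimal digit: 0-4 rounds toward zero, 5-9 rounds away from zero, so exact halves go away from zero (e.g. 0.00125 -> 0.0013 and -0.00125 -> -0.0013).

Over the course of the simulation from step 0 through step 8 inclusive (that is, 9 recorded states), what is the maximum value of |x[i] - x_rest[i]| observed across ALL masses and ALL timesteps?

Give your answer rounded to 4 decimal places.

Step 0: x=[5.0000 11.0000] v=[-1.0000 0.0000]
Step 1: x=[4.8000 11.0000] v=[-1.0000 0.0000]
Step 2: x=[4.6320 10.9680] v=[-0.8400 -0.1600]
Step 3: x=[4.5178 10.8822] v=[-0.5712 -0.4288]
Step 4: x=[4.4619 10.7381] v=[-0.2797 -0.7203]
Step 5: x=[4.4502 10.5498] v=[-0.0587 -0.9413]
Step 6: x=[4.4544 10.3456] v=[0.0210 -1.0210]
Step 7: x=[4.4412 10.1588] v=[-0.0660 -0.9340]
Step 8: x=[4.3828 10.0172] v=[-0.2919 -0.7081]
Max displacement = 1.9828

Answer: 1.9828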